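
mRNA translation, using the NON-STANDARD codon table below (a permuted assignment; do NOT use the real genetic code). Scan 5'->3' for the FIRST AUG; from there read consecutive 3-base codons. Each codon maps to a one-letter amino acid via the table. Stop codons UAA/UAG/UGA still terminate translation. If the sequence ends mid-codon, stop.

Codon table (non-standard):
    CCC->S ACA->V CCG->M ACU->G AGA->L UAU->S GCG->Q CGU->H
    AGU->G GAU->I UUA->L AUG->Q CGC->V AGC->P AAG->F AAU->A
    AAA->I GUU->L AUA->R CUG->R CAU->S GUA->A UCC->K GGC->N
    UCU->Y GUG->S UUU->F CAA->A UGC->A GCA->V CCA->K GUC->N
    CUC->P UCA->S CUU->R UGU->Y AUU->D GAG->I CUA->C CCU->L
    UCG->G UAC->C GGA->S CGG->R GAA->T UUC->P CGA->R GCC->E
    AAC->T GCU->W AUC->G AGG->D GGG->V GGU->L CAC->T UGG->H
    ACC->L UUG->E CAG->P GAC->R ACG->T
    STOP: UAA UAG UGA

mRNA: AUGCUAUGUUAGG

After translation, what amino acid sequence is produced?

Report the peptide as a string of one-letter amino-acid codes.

start AUG at pos 0
pos 0: AUG -> Q; peptide=Q
pos 3: CUA -> C; peptide=QC
pos 6: UGU -> Y; peptide=QCY
pos 9: UAG -> STOP

Answer: QCY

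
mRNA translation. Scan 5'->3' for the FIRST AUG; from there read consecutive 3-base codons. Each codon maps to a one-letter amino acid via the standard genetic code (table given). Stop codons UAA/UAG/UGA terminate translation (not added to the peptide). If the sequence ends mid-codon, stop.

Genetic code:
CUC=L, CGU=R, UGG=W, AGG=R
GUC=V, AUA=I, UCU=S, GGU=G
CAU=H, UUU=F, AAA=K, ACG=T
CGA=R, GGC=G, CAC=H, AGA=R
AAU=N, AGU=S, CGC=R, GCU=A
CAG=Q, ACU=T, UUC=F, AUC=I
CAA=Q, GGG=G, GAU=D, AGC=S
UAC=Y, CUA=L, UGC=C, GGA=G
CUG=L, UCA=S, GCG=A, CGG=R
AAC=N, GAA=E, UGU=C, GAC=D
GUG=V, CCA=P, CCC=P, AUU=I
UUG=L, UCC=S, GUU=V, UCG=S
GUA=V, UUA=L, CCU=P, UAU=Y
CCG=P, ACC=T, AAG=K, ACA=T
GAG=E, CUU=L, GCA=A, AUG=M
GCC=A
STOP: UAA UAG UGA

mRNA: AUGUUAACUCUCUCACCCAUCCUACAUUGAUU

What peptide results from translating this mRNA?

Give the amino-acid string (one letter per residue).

Answer: MLTLSPILH

Derivation:
start AUG at pos 0
pos 0: AUG -> M; peptide=M
pos 3: UUA -> L; peptide=ML
pos 6: ACU -> T; peptide=MLT
pos 9: CUC -> L; peptide=MLTL
pos 12: UCA -> S; peptide=MLTLS
pos 15: CCC -> P; peptide=MLTLSP
pos 18: AUC -> I; peptide=MLTLSPI
pos 21: CUA -> L; peptide=MLTLSPIL
pos 24: CAU -> H; peptide=MLTLSPILH
pos 27: UGA -> STOP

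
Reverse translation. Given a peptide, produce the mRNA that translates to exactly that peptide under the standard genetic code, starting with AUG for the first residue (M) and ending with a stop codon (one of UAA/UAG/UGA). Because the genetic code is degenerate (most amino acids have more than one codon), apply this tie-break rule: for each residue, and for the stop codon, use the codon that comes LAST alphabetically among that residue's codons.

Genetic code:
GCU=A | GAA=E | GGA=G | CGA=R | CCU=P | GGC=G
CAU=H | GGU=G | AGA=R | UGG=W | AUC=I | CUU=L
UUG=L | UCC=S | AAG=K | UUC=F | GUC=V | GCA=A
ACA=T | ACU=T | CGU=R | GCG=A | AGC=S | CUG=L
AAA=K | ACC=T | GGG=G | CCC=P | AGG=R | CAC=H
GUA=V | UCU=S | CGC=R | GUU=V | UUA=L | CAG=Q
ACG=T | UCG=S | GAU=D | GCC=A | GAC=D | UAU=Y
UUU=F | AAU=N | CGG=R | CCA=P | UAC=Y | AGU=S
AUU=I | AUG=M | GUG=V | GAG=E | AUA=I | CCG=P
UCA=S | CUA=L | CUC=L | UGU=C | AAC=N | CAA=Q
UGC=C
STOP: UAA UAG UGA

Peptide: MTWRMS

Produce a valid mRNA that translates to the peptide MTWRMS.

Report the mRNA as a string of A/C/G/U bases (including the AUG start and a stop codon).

Answer: mRNA: AUGACUUGGCGUAUGUCUUGA

Derivation:
residue 1: M -> AUG (start codon)
residue 2: T codons sorted = ACA,ACC,ACG,ACU -> pick last = ACU
residue 3: W -> UGG (only codon)
residue 4: R codons sorted = AGA,AGG,CGA,CGC,CGG,CGU -> pick last = CGU
residue 5: M -> AUG (only codon)
residue 6: S codons sorted = AGC,AGU,UCA,UCC,UCG,UCU -> pick last = UCU
terminator: stop codons sorted = UAA,UAG,UGA -> pick last = UGA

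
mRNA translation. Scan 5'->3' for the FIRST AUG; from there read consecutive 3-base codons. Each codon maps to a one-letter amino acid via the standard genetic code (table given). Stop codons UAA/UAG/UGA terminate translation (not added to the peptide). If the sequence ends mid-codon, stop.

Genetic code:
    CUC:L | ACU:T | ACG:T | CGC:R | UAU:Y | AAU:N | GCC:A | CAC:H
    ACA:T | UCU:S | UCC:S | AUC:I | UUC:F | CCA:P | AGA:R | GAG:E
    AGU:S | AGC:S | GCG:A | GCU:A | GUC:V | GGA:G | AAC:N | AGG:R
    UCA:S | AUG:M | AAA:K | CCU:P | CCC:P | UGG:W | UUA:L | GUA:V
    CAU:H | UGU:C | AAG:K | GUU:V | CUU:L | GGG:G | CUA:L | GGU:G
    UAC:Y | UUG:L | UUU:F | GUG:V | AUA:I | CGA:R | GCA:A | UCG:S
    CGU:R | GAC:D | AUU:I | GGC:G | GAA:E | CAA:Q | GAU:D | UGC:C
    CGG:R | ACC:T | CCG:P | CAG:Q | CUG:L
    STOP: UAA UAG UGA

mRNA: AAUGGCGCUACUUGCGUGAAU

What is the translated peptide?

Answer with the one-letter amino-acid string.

Answer: MALLA

Derivation:
start AUG at pos 1
pos 1: AUG -> M; peptide=M
pos 4: GCG -> A; peptide=MA
pos 7: CUA -> L; peptide=MAL
pos 10: CUU -> L; peptide=MALL
pos 13: GCG -> A; peptide=MALLA
pos 16: UGA -> STOP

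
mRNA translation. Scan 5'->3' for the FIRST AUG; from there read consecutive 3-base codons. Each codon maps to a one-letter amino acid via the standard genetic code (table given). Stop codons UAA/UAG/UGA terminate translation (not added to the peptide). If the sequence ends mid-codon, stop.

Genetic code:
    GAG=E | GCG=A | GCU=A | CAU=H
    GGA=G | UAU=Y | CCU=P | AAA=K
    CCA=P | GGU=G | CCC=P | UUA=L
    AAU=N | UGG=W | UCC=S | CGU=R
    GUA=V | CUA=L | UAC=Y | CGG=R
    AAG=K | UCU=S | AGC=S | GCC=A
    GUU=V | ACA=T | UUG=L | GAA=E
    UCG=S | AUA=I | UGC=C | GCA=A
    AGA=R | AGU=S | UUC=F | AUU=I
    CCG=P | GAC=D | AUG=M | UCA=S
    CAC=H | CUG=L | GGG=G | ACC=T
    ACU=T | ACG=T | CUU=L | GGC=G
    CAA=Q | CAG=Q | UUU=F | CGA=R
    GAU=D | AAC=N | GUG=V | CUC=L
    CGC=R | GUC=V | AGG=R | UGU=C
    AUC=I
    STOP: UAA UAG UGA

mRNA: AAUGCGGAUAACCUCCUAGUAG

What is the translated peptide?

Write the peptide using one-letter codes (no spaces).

start AUG at pos 1
pos 1: AUG -> M; peptide=M
pos 4: CGG -> R; peptide=MR
pos 7: AUA -> I; peptide=MRI
pos 10: ACC -> T; peptide=MRIT
pos 13: UCC -> S; peptide=MRITS
pos 16: UAG -> STOP

Answer: MRITS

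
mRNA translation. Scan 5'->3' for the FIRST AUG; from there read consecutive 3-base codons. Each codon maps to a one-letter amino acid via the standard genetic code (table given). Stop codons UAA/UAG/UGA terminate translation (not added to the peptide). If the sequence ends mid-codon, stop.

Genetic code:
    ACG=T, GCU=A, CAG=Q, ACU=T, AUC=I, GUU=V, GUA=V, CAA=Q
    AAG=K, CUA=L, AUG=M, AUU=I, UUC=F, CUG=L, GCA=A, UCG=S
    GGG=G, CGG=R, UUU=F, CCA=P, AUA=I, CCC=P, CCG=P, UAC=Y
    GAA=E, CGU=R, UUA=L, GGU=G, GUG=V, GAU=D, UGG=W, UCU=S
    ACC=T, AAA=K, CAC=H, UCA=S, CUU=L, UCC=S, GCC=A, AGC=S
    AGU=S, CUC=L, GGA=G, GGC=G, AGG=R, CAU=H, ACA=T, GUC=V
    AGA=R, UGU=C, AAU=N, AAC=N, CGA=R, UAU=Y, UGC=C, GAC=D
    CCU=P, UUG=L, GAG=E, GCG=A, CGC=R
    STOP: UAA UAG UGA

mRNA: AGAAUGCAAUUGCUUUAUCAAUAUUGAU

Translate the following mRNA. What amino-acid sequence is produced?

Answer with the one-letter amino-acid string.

Answer: MQLLYQY

Derivation:
start AUG at pos 3
pos 3: AUG -> M; peptide=M
pos 6: CAA -> Q; peptide=MQ
pos 9: UUG -> L; peptide=MQL
pos 12: CUU -> L; peptide=MQLL
pos 15: UAU -> Y; peptide=MQLLY
pos 18: CAA -> Q; peptide=MQLLYQ
pos 21: UAU -> Y; peptide=MQLLYQY
pos 24: UGA -> STOP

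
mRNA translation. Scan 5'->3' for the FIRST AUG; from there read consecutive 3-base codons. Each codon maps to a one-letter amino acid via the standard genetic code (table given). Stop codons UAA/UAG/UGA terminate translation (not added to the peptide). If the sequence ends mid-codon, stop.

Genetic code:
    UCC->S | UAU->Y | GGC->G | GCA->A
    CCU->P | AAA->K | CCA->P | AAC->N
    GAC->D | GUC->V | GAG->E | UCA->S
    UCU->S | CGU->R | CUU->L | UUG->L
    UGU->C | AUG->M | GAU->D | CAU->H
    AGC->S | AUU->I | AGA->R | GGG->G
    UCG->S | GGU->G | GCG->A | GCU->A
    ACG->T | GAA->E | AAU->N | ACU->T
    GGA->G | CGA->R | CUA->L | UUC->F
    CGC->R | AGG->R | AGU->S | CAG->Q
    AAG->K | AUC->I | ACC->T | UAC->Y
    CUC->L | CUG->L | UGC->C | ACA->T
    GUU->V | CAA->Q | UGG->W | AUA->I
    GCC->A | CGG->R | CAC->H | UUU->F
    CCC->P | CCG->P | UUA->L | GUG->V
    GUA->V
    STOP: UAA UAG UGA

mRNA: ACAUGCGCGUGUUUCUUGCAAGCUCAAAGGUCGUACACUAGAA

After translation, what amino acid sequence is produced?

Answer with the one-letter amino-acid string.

Answer: MRVFLASSKVVH

Derivation:
start AUG at pos 2
pos 2: AUG -> M; peptide=M
pos 5: CGC -> R; peptide=MR
pos 8: GUG -> V; peptide=MRV
pos 11: UUU -> F; peptide=MRVF
pos 14: CUU -> L; peptide=MRVFL
pos 17: GCA -> A; peptide=MRVFLA
pos 20: AGC -> S; peptide=MRVFLAS
pos 23: UCA -> S; peptide=MRVFLASS
pos 26: AAG -> K; peptide=MRVFLASSK
pos 29: GUC -> V; peptide=MRVFLASSKV
pos 32: GUA -> V; peptide=MRVFLASSKVV
pos 35: CAC -> H; peptide=MRVFLASSKVVH
pos 38: UAG -> STOP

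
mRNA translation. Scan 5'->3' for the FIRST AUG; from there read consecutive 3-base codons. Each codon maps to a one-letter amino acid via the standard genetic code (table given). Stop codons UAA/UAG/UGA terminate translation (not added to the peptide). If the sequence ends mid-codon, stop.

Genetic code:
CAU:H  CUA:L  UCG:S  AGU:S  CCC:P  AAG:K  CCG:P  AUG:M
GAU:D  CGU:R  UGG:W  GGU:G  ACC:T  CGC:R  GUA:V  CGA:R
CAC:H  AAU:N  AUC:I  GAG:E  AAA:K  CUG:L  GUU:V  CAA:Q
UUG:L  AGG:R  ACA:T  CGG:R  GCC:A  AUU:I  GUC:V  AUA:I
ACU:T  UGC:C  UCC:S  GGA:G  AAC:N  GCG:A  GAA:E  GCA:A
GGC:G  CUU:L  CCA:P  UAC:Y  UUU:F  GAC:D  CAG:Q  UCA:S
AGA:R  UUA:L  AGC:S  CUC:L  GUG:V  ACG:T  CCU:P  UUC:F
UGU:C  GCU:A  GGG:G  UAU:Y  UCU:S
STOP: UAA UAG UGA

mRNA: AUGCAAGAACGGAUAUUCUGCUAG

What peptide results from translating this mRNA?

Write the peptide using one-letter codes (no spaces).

start AUG at pos 0
pos 0: AUG -> M; peptide=M
pos 3: CAA -> Q; peptide=MQ
pos 6: GAA -> E; peptide=MQE
pos 9: CGG -> R; peptide=MQER
pos 12: AUA -> I; peptide=MQERI
pos 15: UUC -> F; peptide=MQERIF
pos 18: UGC -> C; peptide=MQERIFC
pos 21: UAG -> STOP

Answer: MQERIFC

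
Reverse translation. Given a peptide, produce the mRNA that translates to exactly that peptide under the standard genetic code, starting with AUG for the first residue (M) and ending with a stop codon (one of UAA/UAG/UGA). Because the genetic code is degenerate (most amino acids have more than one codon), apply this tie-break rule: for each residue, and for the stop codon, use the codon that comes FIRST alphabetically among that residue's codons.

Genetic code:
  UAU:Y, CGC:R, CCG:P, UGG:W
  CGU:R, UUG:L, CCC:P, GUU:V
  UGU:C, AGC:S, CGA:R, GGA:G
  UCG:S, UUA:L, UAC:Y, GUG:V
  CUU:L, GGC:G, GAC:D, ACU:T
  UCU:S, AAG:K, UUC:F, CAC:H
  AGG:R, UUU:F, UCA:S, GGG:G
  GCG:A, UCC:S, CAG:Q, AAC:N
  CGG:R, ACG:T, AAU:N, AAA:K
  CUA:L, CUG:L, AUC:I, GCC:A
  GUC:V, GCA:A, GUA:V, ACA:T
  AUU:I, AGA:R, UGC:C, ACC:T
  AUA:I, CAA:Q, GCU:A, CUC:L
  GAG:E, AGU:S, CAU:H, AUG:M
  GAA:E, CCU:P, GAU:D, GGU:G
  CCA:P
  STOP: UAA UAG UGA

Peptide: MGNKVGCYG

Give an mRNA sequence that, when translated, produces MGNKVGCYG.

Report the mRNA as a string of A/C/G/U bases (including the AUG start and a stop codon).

Answer: mRNA: AUGGGAAACAAAGUAGGAUGCUACGGAUAA

Derivation:
residue 1: M -> AUG (start codon)
residue 2: G codons sorted = GGA,GGC,GGG,GGU -> pick first = GGA
residue 3: N codons sorted = AAC,AAU -> pick first = AAC
residue 4: K codons sorted = AAA,AAG -> pick first = AAA
residue 5: V codons sorted = GUA,GUC,GUG,GUU -> pick first = GUA
residue 6: G codons sorted = GGA,GGC,GGG,GGU -> pick first = GGA
residue 7: C codons sorted = UGC,UGU -> pick first = UGC
residue 8: Y codons sorted = UAC,UAU -> pick first = UAC
residue 9: G codons sorted = GGA,GGC,GGG,GGU -> pick first = GGA
terminator: stop codons sorted = UAA,UAG,UGA -> pick first = UAA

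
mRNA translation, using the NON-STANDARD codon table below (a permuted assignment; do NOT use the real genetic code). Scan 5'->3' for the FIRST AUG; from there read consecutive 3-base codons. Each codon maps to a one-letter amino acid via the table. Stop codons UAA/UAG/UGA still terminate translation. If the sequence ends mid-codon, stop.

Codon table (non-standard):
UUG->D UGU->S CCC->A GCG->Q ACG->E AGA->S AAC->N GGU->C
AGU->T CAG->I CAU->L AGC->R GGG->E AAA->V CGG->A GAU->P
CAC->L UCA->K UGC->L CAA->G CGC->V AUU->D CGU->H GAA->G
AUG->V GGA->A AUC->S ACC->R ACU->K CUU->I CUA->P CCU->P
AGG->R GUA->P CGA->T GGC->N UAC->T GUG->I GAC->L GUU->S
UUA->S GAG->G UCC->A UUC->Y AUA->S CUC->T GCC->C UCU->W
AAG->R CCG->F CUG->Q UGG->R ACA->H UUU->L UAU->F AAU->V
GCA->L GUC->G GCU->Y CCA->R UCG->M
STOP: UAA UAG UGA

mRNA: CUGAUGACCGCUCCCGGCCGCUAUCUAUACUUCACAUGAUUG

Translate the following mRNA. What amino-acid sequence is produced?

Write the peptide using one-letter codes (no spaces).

Answer: VRYANVFPTYH

Derivation:
start AUG at pos 3
pos 3: AUG -> V; peptide=V
pos 6: ACC -> R; peptide=VR
pos 9: GCU -> Y; peptide=VRY
pos 12: CCC -> A; peptide=VRYA
pos 15: GGC -> N; peptide=VRYAN
pos 18: CGC -> V; peptide=VRYANV
pos 21: UAU -> F; peptide=VRYANVF
pos 24: CUA -> P; peptide=VRYANVFP
pos 27: UAC -> T; peptide=VRYANVFPT
pos 30: UUC -> Y; peptide=VRYANVFPTY
pos 33: ACA -> H; peptide=VRYANVFPTYH
pos 36: UGA -> STOP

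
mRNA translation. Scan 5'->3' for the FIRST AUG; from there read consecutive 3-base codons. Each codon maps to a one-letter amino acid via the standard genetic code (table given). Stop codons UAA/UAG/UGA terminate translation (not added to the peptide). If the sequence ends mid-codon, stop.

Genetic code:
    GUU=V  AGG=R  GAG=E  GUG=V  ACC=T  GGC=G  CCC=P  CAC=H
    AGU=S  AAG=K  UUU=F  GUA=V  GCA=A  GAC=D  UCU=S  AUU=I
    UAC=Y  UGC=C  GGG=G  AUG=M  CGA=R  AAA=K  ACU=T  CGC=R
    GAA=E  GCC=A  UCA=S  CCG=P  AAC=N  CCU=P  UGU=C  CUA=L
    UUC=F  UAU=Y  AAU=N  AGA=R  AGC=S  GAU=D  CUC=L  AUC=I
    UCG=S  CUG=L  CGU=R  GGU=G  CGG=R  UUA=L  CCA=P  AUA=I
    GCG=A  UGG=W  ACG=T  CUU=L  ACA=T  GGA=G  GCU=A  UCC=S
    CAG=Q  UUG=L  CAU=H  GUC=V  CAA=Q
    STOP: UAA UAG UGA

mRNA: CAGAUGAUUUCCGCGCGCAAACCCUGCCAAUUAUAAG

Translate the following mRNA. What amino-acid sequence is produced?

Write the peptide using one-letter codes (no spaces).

start AUG at pos 3
pos 3: AUG -> M; peptide=M
pos 6: AUU -> I; peptide=MI
pos 9: UCC -> S; peptide=MIS
pos 12: GCG -> A; peptide=MISA
pos 15: CGC -> R; peptide=MISAR
pos 18: AAA -> K; peptide=MISARK
pos 21: CCC -> P; peptide=MISARKP
pos 24: UGC -> C; peptide=MISARKPC
pos 27: CAA -> Q; peptide=MISARKPCQ
pos 30: UUA -> L; peptide=MISARKPCQL
pos 33: UAA -> STOP

Answer: MISARKPCQL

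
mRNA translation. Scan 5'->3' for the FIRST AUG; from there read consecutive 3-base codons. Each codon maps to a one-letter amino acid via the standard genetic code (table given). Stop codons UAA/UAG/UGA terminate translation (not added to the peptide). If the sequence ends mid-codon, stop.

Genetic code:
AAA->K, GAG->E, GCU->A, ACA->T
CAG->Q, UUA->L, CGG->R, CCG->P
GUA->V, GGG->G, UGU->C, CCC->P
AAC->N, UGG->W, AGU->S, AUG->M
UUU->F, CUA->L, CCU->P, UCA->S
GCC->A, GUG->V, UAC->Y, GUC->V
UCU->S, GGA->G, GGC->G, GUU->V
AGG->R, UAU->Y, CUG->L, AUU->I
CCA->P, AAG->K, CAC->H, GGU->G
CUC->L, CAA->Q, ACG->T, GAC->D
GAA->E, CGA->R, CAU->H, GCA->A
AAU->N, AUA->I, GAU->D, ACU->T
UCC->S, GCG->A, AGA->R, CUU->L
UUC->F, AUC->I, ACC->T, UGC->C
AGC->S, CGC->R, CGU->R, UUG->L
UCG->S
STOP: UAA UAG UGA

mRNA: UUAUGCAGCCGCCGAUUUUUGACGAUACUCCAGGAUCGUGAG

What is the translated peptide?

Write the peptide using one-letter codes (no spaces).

start AUG at pos 2
pos 2: AUG -> M; peptide=M
pos 5: CAG -> Q; peptide=MQ
pos 8: CCG -> P; peptide=MQP
pos 11: CCG -> P; peptide=MQPP
pos 14: AUU -> I; peptide=MQPPI
pos 17: UUU -> F; peptide=MQPPIF
pos 20: GAC -> D; peptide=MQPPIFD
pos 23: GAU -> D; peptide=MQPPIFDD
pos 26: ACU -> T; peptide=MQPPIFDDT
pos 29: CCA -> P; peptide=MQPPIFDDTP
pos 32: GGA -> G; peptide=MQPPIFDDTPG
pos 35: UCG -> S; peptide=MQPPIFDDTPGS
pos 38: UGA -> STOP

Answer: MQPPIFDDTPGS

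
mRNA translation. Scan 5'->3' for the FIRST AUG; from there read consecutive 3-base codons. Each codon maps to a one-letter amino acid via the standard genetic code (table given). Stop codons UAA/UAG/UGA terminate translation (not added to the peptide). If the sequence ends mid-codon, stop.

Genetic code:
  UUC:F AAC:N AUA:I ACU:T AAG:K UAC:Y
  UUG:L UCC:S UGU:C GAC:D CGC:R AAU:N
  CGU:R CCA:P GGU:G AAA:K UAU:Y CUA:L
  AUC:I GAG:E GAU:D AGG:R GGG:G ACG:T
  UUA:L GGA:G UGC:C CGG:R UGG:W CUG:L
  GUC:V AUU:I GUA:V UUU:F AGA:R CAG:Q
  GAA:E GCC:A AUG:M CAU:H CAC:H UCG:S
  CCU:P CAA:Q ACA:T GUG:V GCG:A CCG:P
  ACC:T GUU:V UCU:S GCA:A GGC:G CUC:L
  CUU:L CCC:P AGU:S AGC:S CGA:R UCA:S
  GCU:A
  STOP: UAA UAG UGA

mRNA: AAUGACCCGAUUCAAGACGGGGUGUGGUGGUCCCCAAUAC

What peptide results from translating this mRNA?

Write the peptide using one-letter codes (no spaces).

Answer: MTRFKTGCGGPQY

Derivation:
start AUG at pos 1
pos 1: AUG -> M; peptide=M
pos 4: ACC -> T; peptide=MT
pos 7: CGA -> R; peptide=MTR
pos 10: UUC -> F; peptide=MTRF
pos 13: AAG -> K; peptide=MTRFK
pos 16: ACG -> T; peptide=MTRFKT
pos 19: GGG -> G; peptide=MTRFKTG
pos 22: UGU -> C; peptide=MTRFKTGC
pos 25: GGU -> G; peptide=MTRFKTGCG
pos 28: GGU -> G; peptide=MTRFKTGCGG
pos 31: CCC -> P; peptide=MTRFKTGCGGP
pos 34: CAA -> Q; peptide=MTRFKTGCGGPQ
pos 37: UAC -> Y; peptide=MTRFKTGCGGPQY
pos 40: only 0 nt remain (<3), stop (end of mRNA)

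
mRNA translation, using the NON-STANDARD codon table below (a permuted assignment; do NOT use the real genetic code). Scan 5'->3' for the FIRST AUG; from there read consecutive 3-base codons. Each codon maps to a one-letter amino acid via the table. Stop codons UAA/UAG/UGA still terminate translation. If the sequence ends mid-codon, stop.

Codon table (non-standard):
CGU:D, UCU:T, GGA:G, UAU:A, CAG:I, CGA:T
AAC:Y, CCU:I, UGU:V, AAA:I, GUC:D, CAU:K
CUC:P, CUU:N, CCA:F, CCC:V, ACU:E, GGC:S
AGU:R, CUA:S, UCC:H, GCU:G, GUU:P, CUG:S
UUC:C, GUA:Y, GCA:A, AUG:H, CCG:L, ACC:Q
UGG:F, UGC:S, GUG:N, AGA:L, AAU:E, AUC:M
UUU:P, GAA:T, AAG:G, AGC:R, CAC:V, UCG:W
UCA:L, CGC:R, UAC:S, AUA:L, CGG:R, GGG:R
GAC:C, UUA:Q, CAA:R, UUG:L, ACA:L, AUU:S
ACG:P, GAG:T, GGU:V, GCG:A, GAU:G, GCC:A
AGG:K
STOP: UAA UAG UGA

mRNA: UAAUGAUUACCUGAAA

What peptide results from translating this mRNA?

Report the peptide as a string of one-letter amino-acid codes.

Answer: HSQ

Derivation:
start AUG at pos 2
pos 2: AUG -> H; peptide=H
pos 5: AUU -> S; peptide=HS
pos 8: ACC -> Q; peptide=HSQ
pos 11: UGA -> STOP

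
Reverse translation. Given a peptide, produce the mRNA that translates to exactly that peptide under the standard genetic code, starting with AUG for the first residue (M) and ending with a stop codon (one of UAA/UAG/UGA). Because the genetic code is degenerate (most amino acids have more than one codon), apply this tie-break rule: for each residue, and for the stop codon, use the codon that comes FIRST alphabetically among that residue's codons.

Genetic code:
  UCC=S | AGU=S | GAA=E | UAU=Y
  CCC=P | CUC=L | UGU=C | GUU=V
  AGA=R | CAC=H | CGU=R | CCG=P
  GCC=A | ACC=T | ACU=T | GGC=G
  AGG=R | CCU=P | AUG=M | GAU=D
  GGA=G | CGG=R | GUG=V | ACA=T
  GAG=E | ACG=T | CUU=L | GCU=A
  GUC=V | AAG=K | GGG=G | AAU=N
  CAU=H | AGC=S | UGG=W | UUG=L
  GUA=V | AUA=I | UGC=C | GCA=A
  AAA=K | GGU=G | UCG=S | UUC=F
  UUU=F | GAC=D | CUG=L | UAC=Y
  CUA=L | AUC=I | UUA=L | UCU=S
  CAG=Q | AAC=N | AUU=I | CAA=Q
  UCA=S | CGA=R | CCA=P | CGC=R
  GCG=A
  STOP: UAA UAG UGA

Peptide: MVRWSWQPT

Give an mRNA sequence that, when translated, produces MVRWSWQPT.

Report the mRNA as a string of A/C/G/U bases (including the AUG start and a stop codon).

Answer: mRNA: AUGGUAAGAUGGAGCUGGCAACCAACAUAA

Derivation:
residue 1: M -> AUG (start codon)
residue 2: V codons sorted = GUA,GUC,GUG,GUU -> pick first = GUA
residue 3: R codons sorted = AGA,AGG,CGA,CGC,CGG,CGU -> pick first = AGA
residue 4: W -> UGG (only codon)
residue 5: S codons sorted = AGC,AGU,UCA,UCC,UCG,UCU -> pick first = AGC
residue 6: W -> UGG (only codon)
residue 7: Q codons sorted = CAA,CAG -> pick first = CAA
residue 8: P codons sorted = CCA,CCC,CCG,CCU -> pick first = CCA
residue 9: T codons sorted = ACA,ACC,ACG,ACU -> pick first = ACA
terminator: stop codons sorted = UAA,UAG,UGA -> pick first = UAA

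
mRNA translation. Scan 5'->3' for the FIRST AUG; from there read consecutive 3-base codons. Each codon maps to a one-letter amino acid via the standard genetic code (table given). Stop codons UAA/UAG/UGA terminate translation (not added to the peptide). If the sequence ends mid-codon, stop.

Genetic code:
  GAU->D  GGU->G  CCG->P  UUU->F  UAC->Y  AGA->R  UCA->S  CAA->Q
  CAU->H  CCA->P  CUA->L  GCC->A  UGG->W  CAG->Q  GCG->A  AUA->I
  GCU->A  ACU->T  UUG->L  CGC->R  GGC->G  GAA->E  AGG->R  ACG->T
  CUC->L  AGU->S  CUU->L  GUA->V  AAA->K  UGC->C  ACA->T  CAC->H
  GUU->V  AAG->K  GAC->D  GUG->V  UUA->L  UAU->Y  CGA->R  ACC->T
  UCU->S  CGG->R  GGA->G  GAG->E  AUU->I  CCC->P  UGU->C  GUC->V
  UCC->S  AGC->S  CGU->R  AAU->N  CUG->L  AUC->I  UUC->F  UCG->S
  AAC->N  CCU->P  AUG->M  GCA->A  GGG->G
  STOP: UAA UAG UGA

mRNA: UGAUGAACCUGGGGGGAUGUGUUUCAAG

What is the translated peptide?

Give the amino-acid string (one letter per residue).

start AUG at pos 2
pos 2: AUG -> M; peptide=M
pos 5: AAC -> N; peptide=MN
pos 8: CUG -> L; peptide=MNL
pos 11: GGG -> G; peptide=MNLG
pos 14: GGA -> G; peptide=MNLGG
pos 17: UGU -> C; peptide=MNLGGC
pos 20: GUU -> V; peptide=MNLGGCV
pos 23: UCA -> S; peptide=MNLGGCVS
pos 26: only 2 nt remain (<3), stop (end of mRNA)

Answer: MNLGGCVS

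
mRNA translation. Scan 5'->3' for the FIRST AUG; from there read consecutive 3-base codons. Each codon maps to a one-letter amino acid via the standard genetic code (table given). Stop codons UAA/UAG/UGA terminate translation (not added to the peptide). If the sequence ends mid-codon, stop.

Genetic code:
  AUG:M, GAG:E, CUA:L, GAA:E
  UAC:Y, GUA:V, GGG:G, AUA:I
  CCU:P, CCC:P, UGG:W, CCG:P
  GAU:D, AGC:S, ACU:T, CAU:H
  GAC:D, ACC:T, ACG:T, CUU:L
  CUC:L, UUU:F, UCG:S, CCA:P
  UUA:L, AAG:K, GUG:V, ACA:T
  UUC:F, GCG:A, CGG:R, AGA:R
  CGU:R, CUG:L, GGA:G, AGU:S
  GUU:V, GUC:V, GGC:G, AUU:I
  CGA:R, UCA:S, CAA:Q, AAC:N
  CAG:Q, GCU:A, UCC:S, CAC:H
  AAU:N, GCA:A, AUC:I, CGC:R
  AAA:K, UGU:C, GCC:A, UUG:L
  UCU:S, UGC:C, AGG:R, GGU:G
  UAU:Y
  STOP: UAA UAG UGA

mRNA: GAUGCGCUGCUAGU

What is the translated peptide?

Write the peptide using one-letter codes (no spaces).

Answer: MRC

Derivation:
start AUG at pos 1
pos 1: AUG -> M; peptide=M
pos 4: CGC -> R; peptide=MR
pos 7: UGC -> C; peptide=MRC
pos 10: UAG -> STOP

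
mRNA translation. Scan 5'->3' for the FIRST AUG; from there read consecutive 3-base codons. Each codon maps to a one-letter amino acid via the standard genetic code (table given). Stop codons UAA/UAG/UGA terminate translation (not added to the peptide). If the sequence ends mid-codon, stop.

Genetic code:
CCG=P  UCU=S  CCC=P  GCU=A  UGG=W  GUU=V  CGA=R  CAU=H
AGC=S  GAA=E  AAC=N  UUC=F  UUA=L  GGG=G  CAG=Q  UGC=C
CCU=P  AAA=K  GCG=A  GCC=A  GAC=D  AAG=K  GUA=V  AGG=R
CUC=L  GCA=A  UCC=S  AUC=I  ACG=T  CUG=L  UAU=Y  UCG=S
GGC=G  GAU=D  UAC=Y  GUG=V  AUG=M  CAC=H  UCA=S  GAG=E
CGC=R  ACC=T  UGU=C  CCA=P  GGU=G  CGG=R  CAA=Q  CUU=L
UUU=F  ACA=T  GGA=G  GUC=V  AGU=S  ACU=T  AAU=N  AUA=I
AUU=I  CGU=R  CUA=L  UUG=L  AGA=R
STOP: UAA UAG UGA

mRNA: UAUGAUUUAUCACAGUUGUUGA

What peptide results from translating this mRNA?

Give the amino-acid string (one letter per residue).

Answer: MIYHSC

Derivation:
start AUG at pos 1
pos 1: AUG -> M; peptide=M
pos 4: AUU -> I; peptide=MI
pos 7: UAU -> Y; peptide=MIY
pos 10: CAC -> H; peptide=MIYH
pos 13: AGU -> S; peptide=MIYHS
pos 16: UGU -> C; peptide=MIYHSC
pos 19: UGA -> STOP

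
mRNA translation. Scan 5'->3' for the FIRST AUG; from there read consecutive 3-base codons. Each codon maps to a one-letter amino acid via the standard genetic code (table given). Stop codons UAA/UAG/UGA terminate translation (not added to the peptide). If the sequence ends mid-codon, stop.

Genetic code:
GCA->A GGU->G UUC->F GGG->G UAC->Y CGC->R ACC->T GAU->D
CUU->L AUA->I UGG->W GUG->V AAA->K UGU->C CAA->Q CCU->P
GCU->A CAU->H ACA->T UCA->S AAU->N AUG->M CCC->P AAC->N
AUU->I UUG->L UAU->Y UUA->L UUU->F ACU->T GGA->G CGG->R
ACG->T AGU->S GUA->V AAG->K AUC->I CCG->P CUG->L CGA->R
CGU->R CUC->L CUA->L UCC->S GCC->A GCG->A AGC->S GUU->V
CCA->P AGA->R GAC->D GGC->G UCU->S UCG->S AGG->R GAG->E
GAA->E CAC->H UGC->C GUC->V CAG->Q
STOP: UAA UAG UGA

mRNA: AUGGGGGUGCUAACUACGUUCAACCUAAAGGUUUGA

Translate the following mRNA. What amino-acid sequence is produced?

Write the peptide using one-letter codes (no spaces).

start AUG at pos 0
pos 0: AUG -> M; peptide=M
pos 3: GGG -> G; peptide=MG
pos 6: GUG -> V; peptide=MGV
pos 9: CUA -> L; peptide=MGVL
pos 12: ACU -> T; peptide=MGVLT
pos 15: ACG -> T; peptide=MGVLTT
pos 18: UUC -> F; peptide=MGVLTTF
pos 21: AAC -> N; peptide=MGVLTTFN
pos 24: CUA -> L; peptide=MGVLTTFNL
pos 27: AAG -> K; peptide=MGVLTTFNLK
pos 30: GUU -> V; peptide=MGVLTTFNLKV
pos 33: UGA -> STOP

Answer: MGVLTTFNLKV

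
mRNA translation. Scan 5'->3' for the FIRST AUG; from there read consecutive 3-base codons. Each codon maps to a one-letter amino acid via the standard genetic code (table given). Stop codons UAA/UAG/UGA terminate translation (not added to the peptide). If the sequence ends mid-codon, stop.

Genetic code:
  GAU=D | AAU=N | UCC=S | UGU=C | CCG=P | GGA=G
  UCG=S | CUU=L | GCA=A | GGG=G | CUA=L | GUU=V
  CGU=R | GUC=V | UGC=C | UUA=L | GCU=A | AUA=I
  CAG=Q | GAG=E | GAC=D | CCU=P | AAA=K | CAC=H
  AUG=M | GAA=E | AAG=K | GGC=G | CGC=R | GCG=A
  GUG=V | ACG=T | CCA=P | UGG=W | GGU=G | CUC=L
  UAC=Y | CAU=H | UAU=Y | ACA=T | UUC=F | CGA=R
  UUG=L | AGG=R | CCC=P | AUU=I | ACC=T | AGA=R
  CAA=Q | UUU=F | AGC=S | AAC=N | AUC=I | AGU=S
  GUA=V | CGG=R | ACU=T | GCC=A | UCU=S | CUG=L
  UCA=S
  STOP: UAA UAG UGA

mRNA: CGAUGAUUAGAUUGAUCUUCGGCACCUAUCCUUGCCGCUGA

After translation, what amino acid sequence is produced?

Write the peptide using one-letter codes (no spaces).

Answer: MIRLIFGTYPCR

Derivation:
start AUG at pos 2
pos 2: AUG -> M; peptide=M
pos 5: AUU -> I; peptide=MI
pos 8: AGA -> R; peptide=MIR
pos 11: UUG -> L; peptide=MIRL
pos 14: AUC -> I; peptide=MIRLI
pos 17: UUC -> F; peptide=MIRLIF
pos 20: GGC -> G; peptide=MIRLIFG
pos 23: ACC -> T; peptide=MIRLIFGT
pos 26: UAU -> Y; peptide=MIRLIFGTY
pos 29: CCU -> P; peptide=MIRLIFGTYP
pos 32: UGC -> C; peptide=MIRLIFGTYPC
pos 35: CGC -> R; peptide=MIRLIFGTYPCR
pos 38: UGA -> STOP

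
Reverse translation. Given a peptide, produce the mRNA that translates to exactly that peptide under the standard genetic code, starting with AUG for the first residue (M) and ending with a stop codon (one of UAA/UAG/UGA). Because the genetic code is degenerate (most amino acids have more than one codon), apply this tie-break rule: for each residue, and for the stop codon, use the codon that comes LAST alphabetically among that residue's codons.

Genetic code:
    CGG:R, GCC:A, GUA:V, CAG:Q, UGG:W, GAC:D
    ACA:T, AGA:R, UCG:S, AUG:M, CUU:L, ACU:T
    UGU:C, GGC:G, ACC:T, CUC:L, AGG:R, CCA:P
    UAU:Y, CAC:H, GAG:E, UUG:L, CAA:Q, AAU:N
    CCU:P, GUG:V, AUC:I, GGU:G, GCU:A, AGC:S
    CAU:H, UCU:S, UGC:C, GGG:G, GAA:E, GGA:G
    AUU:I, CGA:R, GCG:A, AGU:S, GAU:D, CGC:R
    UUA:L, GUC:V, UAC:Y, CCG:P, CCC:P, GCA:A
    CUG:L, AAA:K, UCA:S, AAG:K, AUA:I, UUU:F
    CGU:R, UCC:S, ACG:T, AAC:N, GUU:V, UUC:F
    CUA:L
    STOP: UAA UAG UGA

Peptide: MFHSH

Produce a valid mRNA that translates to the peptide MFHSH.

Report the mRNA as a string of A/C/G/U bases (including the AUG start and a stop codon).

Answer: mRNA: AUGUUUCAUUCUCAUUGA

Derivation:
residue 1: M -> AUG (start codon)
residue 2: F codons sorted = UUC,UUU -> pick last = UUU
residue 3: H codons sorted = CAC,CAU -> pick last = CAU
residue 4: S codons sorted = AGC,AGU,UCA,UCC,UCG,UCU -> pick last = UCU
residue 5: H codons sorted = CAC,CAU -> pick last = CAU
terminator: stop codons sorted = UAA,UAG,UGA -> pick last = UGA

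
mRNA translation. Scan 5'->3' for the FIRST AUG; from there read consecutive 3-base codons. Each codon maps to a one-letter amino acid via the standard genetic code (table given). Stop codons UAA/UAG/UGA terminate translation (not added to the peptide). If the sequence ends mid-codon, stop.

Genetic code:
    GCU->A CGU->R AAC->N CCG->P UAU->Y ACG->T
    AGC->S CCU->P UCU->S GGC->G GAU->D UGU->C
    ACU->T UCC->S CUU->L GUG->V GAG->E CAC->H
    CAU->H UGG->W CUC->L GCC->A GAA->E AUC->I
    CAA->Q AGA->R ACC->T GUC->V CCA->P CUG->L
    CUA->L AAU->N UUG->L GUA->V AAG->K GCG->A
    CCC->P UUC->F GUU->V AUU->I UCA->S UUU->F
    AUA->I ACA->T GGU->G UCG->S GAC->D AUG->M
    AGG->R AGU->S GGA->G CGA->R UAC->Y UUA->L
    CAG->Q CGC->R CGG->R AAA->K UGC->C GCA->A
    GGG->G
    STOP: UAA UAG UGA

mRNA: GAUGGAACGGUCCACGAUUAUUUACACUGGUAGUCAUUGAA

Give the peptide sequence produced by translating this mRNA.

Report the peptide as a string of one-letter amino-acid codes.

start AUG at pos 1
pos 1: AUG -> M; peptide=M
pos 4: GAA -> E; peptide=ME
pos 7: CGG -> R; peptide=MER
pos 10: UCC -> S; peptide=MERS
pos 13: ACG -> T; peptide=MERST
pos 16: AUU -> I; peptide=MERSTI
pos 19: AUU -> I; peptide=MERSTII
pos 22: UAC -> Y; peptide=MERSTIIY
pos 25: ACU -> T; peptide=MERSTIIYT
pos 28: GGU -> G; peptide=MERSTIIYTG
pos 31: AGU -> S; peptide=MERSTIIYTGS
pos 34: CAU -> H; peptide=MERSTIIYTGSH
pos 37: UGA -> STOP

Answer: MERSTIIYTGSH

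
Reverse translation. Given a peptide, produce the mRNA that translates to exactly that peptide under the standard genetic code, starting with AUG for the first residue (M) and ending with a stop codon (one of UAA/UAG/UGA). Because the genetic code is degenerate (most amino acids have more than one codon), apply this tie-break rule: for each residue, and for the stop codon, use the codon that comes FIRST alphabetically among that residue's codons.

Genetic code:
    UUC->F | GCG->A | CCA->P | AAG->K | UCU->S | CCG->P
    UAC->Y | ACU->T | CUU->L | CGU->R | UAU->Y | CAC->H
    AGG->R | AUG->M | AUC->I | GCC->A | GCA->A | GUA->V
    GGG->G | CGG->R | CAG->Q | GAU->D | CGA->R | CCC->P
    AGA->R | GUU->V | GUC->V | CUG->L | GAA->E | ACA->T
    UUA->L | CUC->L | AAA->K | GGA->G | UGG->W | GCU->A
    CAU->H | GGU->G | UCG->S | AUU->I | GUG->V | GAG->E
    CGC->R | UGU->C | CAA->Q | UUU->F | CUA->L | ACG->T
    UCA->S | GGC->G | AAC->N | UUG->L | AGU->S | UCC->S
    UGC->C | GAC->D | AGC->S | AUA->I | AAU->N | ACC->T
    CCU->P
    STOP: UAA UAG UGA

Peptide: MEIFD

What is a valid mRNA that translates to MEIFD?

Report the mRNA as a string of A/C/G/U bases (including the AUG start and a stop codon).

residue 1: M -> AUG (start codon)
residue 2: E codons sorted = GAA,GAG -> pick first = GAA
residue 3: I codons sorted = AUA,AUC,AUU -> pick first = AUA
residue 4: F codons sorted = UUC,UUU -> pick first = UUC
residue 5: D codons sorted = GAC,GAU -> pick first = GAC
terminator: stop codons sorted = UAA,UAG,UGA -> pick first = UAA

Answer: mRNA: AUGGAAAUAUUCGACUAA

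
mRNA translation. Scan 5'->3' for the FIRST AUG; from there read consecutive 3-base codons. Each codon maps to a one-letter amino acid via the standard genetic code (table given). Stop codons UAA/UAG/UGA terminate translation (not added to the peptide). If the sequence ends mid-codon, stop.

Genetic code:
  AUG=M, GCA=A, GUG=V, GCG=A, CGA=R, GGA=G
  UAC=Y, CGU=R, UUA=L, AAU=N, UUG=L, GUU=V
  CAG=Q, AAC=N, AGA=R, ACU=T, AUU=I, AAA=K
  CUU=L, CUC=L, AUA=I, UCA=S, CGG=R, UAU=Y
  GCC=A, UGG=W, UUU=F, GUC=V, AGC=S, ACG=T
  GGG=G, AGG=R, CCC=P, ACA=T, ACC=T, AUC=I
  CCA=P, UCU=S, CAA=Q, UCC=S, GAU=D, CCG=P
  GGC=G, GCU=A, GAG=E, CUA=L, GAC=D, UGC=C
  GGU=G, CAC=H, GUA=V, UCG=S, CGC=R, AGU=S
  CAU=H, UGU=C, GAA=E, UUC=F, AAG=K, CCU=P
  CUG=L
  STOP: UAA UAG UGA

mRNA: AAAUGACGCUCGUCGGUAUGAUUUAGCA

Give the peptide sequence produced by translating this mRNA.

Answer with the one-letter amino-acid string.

Answer: MTLVGMI

Derivation:
start AUG at pos 2
pos 2: AUG -> M; peptide=M
pos 5: ACG -> T; peptide=MT
pos 8: CUC -> L; peptide=MTL
pos 11: GUC -> V; peptide=MTLV
pos 14: GGU -> G; peptide=MTLVG
pos 17: AUG -> M; peptide=MTLVGM
pos 20: AUU -> I; peptide=MTLVGMI
pos 23: UAG -> STOP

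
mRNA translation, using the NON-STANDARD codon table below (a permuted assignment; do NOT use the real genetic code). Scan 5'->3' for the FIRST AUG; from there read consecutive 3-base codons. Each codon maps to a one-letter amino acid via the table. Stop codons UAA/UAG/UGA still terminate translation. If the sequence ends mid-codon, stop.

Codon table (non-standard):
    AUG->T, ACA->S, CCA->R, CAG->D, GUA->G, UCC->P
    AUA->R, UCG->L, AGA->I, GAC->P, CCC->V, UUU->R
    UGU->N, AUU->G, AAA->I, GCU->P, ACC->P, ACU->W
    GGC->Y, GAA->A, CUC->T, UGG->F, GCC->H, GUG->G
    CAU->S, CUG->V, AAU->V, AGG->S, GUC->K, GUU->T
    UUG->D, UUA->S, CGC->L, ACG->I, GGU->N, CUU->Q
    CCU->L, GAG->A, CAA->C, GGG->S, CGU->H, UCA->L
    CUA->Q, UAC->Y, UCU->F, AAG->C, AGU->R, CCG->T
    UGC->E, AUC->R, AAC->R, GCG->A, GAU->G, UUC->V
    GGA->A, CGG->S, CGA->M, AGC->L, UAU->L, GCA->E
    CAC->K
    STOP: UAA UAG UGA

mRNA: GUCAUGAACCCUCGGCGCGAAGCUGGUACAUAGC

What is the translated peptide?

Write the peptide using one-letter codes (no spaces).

Answer: TRLSLAPNS

Derivation:
start AUG at pos 3
pos 3: AUG -> T; peptide=T
pos 6: AAC -> R; peptide=TR
pos 9: CCU -> L; peptide=TRL
pos 12: CGG -> S; peptide=TRLS
pos 15: CGC -> L; peptide=TRLSL
pos 18: GAA -> A; peptide=TRLSLA
pos 21: GCU -> P; peptide=TRLSLAP
pos 24: GGU -> N; peptide=TRLSLAPN
pos 27: ACA -> S; peptide=TRLSLAPNS
pos 30: UAG -> STOP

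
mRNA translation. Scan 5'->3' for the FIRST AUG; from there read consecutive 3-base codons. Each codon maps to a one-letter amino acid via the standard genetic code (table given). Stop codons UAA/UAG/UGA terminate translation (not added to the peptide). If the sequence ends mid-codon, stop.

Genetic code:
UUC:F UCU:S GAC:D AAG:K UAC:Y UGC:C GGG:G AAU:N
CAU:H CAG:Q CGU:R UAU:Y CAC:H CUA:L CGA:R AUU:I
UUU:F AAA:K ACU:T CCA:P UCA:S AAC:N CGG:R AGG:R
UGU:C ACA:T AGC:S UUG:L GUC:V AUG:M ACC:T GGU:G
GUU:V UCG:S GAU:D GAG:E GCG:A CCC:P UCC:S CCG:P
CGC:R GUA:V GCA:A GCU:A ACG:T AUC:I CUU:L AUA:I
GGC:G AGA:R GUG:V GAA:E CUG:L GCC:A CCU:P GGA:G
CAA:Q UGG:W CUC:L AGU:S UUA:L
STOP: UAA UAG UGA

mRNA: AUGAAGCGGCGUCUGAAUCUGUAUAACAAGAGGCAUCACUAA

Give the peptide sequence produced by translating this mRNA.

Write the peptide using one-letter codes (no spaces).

start AUG at pos 0
pos 0: AUG -> M; peptide=M
pos 3: AAG -> K; peptide=MK
pos 6: CGG -> R; peptide=MKR
pos 9: CGU -> R; peptide=MKRR
pos 12: CUG -> L; peptide=MKRRL
pos 15: AAU -> N; peptide=MKRRLN
pos 18: CUG -> L; peptide=MKRRLNL
pos 21: UAU -> Y; peptide=MKRRLNLY
pos 24: AAC -> N; peptide=MKRRLNLYN
pos 27: AAG -> K; peptide=MKRRLNLYNK
pos 30: AGG -> R; peptide=MKRRLNLYNKR
pos 33: CAU -> H; peptide=MKRRLNLYNKRH
pos 36: CAC -> H; peptide=MKRRLNLYNKRHH
pos 39: UAA -> STOP

Answer: MKRRLNLYNKRHH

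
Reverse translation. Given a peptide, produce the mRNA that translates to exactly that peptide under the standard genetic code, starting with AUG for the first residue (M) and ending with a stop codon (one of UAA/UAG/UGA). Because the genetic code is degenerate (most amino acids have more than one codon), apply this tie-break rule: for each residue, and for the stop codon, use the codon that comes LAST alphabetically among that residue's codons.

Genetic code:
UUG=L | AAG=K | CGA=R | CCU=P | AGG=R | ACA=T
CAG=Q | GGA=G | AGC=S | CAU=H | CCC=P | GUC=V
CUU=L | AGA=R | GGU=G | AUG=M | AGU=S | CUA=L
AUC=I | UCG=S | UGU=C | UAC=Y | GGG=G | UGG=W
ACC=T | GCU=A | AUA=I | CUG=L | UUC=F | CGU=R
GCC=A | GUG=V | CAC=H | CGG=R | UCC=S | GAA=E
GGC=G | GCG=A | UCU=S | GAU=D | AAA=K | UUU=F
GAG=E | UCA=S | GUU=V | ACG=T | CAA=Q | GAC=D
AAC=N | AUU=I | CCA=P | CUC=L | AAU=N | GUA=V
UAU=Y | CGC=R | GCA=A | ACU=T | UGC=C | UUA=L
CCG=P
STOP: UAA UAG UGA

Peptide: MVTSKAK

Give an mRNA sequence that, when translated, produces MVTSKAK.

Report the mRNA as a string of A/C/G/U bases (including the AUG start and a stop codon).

Answer: mRNA: AUGGUUACUUCUAAGGCUAAGUGA

Derivation:
residue 1: M -> AUG (start codon)
residue 2: V codons sorted = GUA,GUC,GUG,GUU -> pick last = GUU
residue 3: T codons sorted = ACA,ACC,ACG,ACU -> pick last = ACU
residue 4: S codons sorted = AGC,AGU,UCA,UCC,UCG,UCU -> pick last = UCU
residue 5: K codons sorted = AAA,AAG -> pick last = AAG
residue 6: A codons sorted = GCA,GCC,GCG,GCU -> pick last = GCU
residue 7: K codons sorted = AAA,AAG -> pick last = AAG
terminator: stop codons sorted = UAA,UAG,UGA -> pick last = UGA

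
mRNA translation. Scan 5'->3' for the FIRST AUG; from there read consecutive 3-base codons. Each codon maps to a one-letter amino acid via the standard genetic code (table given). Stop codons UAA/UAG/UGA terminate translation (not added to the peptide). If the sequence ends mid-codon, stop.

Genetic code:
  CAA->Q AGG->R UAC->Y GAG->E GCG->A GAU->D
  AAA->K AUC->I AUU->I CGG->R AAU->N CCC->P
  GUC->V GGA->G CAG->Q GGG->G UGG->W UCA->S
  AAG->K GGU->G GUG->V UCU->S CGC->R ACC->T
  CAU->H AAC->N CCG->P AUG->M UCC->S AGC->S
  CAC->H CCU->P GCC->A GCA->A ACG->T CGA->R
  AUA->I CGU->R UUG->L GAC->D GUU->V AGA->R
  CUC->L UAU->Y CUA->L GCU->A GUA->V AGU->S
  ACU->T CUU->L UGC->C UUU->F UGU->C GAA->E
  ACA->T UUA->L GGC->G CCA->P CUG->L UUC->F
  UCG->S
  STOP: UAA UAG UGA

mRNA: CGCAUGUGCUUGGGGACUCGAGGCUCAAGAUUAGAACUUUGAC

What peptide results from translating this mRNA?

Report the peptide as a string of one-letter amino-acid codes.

Answer: MCLGTRGSRLEL

Derivation:
start AUG at pos 3
pos 3: AUG -> M; peptide=M
pos 6: UGC -> C; peptide=MC
pos 9: UUG -> L; peptide=MCL
pos 12: GGG -> G; peptide=MCLG
pos 15: ACU -> T; peptide=MCLGT
pos 18: CGA -> R; peptide=MCLGTR
pos 21: GGC -> G; peptide=MCLGTRG
pos 24: UCA -> S; peptide=MCLGTRGS
pos 27: AGA -> R; peptide=MCLGTRGSR
pos 30: UUA -> L; peptide=MCLGTRGSRL
pos 33: GAA -> E; peptide=MCLGTRGSRLE
pos 36: CUU -> L; peptide=MCLGTRGSRLEL
pos 39: UGA -> STOP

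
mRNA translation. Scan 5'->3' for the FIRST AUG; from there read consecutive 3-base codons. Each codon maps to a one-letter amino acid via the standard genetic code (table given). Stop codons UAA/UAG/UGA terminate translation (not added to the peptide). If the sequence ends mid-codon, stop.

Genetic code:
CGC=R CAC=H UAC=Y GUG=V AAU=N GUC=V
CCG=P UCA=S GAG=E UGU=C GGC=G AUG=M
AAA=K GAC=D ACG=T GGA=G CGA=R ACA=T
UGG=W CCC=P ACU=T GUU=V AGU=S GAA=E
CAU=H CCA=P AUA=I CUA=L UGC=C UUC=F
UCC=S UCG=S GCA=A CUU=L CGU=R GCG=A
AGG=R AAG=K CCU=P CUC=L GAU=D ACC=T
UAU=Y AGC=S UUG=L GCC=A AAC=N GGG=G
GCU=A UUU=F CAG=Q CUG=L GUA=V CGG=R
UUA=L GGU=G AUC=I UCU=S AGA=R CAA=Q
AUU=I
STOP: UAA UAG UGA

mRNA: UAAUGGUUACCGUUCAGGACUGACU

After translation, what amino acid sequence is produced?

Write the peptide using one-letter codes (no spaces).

start AUG at pos 2
pos 2: AUG -> M; peptide=M
pos 5: GUU -> V; peptide=MV
pos 8: ACC -> T; peptide=MVT
pos 11: GUU -> V; peptide=MVTV
pos 14: CAG -> Q; peptide=MVTVQ
pos 17: GAC -> D; peptide=MVTVQD
pos 20: UGA -> STOP

Answer: MVTVQD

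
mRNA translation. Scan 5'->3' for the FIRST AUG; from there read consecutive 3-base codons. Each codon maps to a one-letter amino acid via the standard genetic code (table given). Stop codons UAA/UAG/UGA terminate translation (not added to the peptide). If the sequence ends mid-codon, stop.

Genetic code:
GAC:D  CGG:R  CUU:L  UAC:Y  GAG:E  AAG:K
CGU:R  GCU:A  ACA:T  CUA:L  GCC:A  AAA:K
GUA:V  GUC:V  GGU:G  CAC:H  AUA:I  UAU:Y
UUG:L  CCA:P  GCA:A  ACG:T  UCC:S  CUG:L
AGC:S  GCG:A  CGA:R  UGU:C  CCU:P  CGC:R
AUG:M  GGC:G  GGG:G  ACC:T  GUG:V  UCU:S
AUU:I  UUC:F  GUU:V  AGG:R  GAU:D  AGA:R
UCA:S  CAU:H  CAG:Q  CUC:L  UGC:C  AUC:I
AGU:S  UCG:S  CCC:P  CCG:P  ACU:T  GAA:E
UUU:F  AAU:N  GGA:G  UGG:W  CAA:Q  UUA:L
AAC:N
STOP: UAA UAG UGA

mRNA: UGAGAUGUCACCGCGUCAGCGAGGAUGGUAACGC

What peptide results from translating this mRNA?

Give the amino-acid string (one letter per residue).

start AUG at pos 4
pos 4: AUG -> M; peptide=M
pos 7: UCA -> S; peptide=MS
pos 10: CCG -> P; peptide=MSP
pos 13: CGU -> R; peptide=MSPR
pos 16: CAG -> Q; peptide=MSPRQ
pos 19: CGA -> R; peptide=MSPRQR
pos 22: GGA -> G; peptide=MSPRQRG
pos 25: UGG -> W; peptide=MSPRQRGW
pos 28: UAA -> STOP

Answer: MSPRQRGW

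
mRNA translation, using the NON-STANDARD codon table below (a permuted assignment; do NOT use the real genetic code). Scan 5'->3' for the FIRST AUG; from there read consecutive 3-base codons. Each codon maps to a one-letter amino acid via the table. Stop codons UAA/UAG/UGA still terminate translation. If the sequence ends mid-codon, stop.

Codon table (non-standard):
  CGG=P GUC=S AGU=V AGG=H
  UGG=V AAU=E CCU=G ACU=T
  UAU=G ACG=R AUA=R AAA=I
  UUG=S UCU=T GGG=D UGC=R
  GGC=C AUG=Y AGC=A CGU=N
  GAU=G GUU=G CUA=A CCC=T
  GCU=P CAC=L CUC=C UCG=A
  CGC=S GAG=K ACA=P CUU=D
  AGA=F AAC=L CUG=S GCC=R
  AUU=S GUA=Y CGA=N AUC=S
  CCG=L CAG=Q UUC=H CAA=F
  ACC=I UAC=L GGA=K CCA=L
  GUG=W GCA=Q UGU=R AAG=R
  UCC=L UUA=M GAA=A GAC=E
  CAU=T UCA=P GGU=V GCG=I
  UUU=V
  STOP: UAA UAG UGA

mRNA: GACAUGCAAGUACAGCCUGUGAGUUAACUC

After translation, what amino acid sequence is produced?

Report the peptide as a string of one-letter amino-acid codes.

start AUG at pos 3
pos 3: AUG -> Y; peptide=Y
pos 6: CAA -> F; peptide=YF
pos 9: GUA -> Y; peptide=YFY
pos 12: CAG -> Q; peptide=YFYQ
pos 15: CCU -> G; peptide=YFYQG
pos 18: GUG -> W; peptide=YFYQGW
pos 21: AGU -> V; peptide=YFYQGWV
pos 24: UAA -> STOP

Answer: YFYQGWV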